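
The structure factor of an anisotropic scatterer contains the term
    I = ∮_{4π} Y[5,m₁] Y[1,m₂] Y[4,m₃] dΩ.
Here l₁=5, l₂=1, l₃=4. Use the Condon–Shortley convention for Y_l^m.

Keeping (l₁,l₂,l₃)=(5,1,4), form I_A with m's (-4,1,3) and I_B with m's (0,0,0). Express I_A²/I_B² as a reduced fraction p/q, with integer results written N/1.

36/25

Same 5,1,4: normalisation and zero-m 3j drop out of the ratio.
A: Δ: 2! 8! 0! / 11! → 1/495; sum: t=2:+1/10080 = 1/10080; 3j²(5 1 4; -4 1 3) = Δ·Π!·Σ² = 4/55  (sign -1)
B: Δ: 2! 8! 0! / 11! → 1/495; sum: t=1:−1/576 = -1/576; 3j²(5 1 4; 0 0 0) = Δ·Π!·Σ² = 5/99  (sign -1)
I_A²/I_B² = (4/55)/(5/99) = 36/25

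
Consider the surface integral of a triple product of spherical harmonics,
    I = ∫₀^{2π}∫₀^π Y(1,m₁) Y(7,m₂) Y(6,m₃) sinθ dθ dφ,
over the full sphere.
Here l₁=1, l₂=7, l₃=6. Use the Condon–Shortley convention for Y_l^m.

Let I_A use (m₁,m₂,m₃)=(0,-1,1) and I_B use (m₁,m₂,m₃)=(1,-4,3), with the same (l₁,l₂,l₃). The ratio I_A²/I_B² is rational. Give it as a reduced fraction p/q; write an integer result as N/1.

48/55

l's match ⇒ only the (l;m) 3-j factors differ between A and B.
A: triangle coeff Δ(1,7,6) = 1/1365; Σ_t [1,1]: t=1:−1/604800 = -1/604800; (3j)²=16/455 [(1 7 6; 0 -1 1)], sign=+1
B: triangle coeff Δ(1,7,6) = 1/1365; Σ_t [0,0]: t=0:+1/4354560 = 1/4354560; (3j)²=11/273 [(1 7 6; 1 -4 3)], sign=-1
I_A²/I_B² = (16/455)/(11/273) = 48/55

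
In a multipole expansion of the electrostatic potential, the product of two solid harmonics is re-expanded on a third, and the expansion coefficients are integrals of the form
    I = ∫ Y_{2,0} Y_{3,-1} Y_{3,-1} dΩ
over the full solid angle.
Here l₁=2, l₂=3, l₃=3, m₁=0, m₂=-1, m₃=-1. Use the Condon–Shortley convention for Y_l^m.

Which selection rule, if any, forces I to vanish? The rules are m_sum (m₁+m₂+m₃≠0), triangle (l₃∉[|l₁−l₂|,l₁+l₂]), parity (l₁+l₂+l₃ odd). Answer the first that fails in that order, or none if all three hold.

m_sum

Σmᵢ = -2  ✗
l₃∈[|l₁−l₂|,l₁+l₂]=[1,5], have l₃=3
Σlᵢ = 8 ⇒ even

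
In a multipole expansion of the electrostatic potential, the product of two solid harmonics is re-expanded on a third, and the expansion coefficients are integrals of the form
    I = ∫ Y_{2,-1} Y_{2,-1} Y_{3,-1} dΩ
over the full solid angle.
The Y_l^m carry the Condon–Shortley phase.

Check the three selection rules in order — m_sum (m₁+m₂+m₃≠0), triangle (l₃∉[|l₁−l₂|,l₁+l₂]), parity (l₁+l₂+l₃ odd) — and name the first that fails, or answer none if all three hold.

m₁+m₂+m₃ = -1 − 1 − 1 = -3  ✗
triangle: |2−2|=0 ≤ l₃=3 ≤ 2+2=4
parity: l₁+l₂+l₃ = 7 is odd

m_sum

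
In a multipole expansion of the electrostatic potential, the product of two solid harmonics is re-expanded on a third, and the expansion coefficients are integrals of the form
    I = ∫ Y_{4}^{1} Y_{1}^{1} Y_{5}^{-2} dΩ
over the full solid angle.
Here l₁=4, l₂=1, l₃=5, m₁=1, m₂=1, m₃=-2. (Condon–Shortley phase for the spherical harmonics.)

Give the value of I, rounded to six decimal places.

Rules hold: Σm=0, L=10 even, 3≤5≤5.
N = 9·3·11 = 297
Δ = 0!·8!·2!/11! = 1/495
Racah Σ t=0..0: t=0:+1/576 = 1/576
⇒ 3j(4 1 5; 0 0 0)² = 5/99, sgn -1
Racah Σ t=0..0: t=0:+1/1440 = 1/1440
⇒ 3j(4 1 5; 1 1 -2)² = 7/165, sgn -1
4πI² = N·(3j₀)²·(3jₘ)² = 7/11
I = +1·√(0.636364/4π) = 0.22503380

0.225034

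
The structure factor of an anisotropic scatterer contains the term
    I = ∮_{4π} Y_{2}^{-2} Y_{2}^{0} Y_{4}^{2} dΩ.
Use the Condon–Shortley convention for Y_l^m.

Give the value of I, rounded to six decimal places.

0.156078

Rules hold: Σm=0, L=8 even, 0≤4≤4.
N = 5·5·9 = 225
Δ = 0!·4!·4!/9! = 1/630
Racah Σ t=0..0: t=0:+1/16 = 1/16
⇒ 3j(2 2 4; 0 0 0)² = 2/35, sgn +1
Racah Σ t=0..0: t=0:+1/96 = 1/96
⇒ 3j(2 2 4; -2 0 2)² = 1/42, sgn +1
4πI² = N·(3j₀)²·(3jₘ)² = 15/49
I = +1·√(0.306122/4π) = 0.15607835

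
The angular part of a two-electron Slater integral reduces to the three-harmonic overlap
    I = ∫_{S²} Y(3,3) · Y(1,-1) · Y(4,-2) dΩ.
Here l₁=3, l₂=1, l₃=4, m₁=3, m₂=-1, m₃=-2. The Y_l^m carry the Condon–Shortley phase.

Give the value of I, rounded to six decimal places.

Checks pass: Σm=0; 8 even; l₃=4∈[2,4].
(2·3+1)(2·1+1)(2·4+1) = 189
Δ: 0! 6! 2! / 9! → 1/252
sum: t=0:+1/36 = 1/36
3j²(3 1 4; 0 0 0) = Δ·Π!·Σ² = 4/63  (sign +1)
sum: t=0:+1/1440 = 1/1440
3j²(3 1 4; 3 -1 -2) = Δ·Π!·Σ² = 1/252  (sign +1)
combine: 4πI² = 189·4/63·1/252 = 1/21
take √, sign +1: I = 0.06155813

0.061558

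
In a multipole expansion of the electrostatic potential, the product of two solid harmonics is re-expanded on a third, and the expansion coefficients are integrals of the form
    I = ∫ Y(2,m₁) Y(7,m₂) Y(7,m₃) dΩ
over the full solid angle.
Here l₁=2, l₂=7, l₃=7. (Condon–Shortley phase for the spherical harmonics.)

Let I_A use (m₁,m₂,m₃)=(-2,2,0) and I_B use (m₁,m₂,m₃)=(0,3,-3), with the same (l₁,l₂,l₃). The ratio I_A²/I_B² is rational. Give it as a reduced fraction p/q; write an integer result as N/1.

Shared (l₁,l₂,l₃)=(2,7,7): N and (l;000)² cancel in I_A²/I_B².
A: Δ = 2!·2!·12!/17! = 1/185640; Racah Σ t=2..2: t=2:+1/2419200 = 1/2419200; ⇒ 3j(2 7 7; -2 2 0)² = 27/1105, sgn -1
B: Δ = 2!·2!·12!/17! = 1/185640; Racah Σ t=0..2: t=0:+1/29030400 t=1:−1/2177280 t=2:+1/3870720 = -29/174182400; ⇒ 3j(2 7 7; 0 3 -3)² = 841/185640, sgn -1
I_A²/I_B² = (27/1105)/(841/185640) = 4536/841

4536/841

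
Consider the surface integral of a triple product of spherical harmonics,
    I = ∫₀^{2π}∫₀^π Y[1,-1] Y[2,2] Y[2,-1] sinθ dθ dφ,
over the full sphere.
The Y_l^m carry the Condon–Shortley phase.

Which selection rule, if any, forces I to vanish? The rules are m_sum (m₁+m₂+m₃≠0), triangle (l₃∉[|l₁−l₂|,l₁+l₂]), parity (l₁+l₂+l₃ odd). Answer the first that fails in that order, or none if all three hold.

parity

azimuthal sum: -1 + 2 − 1 = 0  ✓
1 ≤ 2 ≤ 3 (triangle on l)  ✓
L = 1 + 2 + 2 = 5 (odd)  ✗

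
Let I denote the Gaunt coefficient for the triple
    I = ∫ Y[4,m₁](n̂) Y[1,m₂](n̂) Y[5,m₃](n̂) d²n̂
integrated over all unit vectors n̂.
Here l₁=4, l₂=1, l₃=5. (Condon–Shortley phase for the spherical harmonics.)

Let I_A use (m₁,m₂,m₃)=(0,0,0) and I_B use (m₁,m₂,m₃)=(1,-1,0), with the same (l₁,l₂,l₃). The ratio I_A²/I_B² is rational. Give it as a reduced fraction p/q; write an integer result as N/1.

5/2

Same 4,1,5: normalisation and zero-m 3j drop out of the ratio.
A: Δ: 0! 8! 2! / 11! → 1/495; sum: t=0:+1/576 = 1/576; 3j²(4 1 5; 0 0 0) = Δ·Π!·Σ² = 5/99  (sign -1)
B: Δ: 0! 8! 2! / 11! → 1/495; sum: t=0:+1/1440 = 1/1440; 3j²(4 1 5; 1 -1 0) = Δ·Π!·Σ² = 2/99  (sign -1)
I_A²/I_B² = (5/99)/(2/99) = 5/2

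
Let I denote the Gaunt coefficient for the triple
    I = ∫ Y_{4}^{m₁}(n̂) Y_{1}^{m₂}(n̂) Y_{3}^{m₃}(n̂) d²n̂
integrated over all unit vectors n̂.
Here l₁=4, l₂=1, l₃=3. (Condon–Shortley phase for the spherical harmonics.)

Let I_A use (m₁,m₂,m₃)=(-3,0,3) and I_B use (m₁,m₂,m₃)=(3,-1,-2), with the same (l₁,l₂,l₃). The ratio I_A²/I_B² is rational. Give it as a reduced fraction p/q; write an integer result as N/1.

1/3

Same 4,1,3: normalisation and zero-m 3j drop out of the ratio.
A: Δ: 2! 6! 0! / 9! → 1/252; sum: t=1:−1/720 = -1/720; 3j²(4 1 3; -3 0 3) = Δ·Π!·Σ² = 1/36  (sign -1)
B: Δ: 2! 6! 0! / 9! → 1/252; sum: t=0:+1/240 = 1/240; 3j²(4 1 3; 3 -1 -2) = Δ·Π!·Σ² = 1/12  (sign -1)
I_A²/I_B² = (1/36)/(1/12) = 1/3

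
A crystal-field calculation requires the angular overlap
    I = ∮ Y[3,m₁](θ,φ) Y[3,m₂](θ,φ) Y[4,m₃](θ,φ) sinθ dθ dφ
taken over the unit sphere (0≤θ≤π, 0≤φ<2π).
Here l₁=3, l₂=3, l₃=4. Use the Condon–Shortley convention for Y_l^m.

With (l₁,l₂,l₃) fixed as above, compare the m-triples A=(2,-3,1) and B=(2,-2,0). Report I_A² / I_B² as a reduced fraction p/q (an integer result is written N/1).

l's match ⇒ only the (l;m) 3-j factors differ between A and B.
A: triangle coeff Δ(3,3,4) = 1/34650; Σ_t [0,0]: t=0:+1/288 = 1/288; (3j)²=5/231 [(3 3 4; 2 -3 1)], sign=-1
B: triangle coeff Δ(3,3,4) = 1/34650; Σ_t [0,1]: t=0:+1/72 t=1:−1/576 = 7/576; (3j)²=7/198 [(3 3 4; 2 -2 0)], sign=+1
I_A²/I_B² = (5/231)/(7/198) = 30/49

30/49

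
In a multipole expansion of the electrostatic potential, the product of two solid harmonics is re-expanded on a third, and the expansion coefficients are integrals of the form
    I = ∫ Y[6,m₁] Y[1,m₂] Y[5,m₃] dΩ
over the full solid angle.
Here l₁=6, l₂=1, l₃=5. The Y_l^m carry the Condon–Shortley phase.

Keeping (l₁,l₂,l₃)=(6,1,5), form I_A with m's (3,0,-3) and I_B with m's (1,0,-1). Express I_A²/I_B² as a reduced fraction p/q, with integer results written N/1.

27/35

l's match ⇒ only the (l;m) 3-j factors differ between A and B.
A: triangle coeff Δ(6,1,5) = 1/858; Σ_t [1,1]: t=1:−1/80640 = -1/80640; (3j)²=9/286 [(6 1 5; 3 0 -3)], sign=-1
B: triangle coeff Δ(6,1,5) = 1/858; Σ_t [1,1]: t=1:−1/17280 = -1/17280; (3j)²=35/858 [(6 1 5; 1 0 -1)], sign=-1
I_A²/I_B² = (9/286)/(35/858) = 27/35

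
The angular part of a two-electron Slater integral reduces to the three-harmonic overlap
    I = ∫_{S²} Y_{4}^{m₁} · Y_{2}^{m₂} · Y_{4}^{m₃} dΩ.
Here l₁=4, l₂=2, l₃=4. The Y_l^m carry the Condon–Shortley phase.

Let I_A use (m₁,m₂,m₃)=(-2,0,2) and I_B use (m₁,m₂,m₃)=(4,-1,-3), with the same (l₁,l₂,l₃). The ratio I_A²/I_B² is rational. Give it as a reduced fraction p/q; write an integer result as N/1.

16/147

l's match ⇒ only the (l;m) 3-j factors differ between A and B.
A: triangle coeff Δ(4,2,4) = 1/13860; Σ_t [0,2]: t=0:+1/2880 t=1:−1/120 t=2:+1/192 = -1/360; (3j)²=16/3465 [(4 2 4; -2 0 2)], sign=-1
B: triangle coeff Δ(4,2,4) = 1/13860; Σ_t [0,0]: t=0:+1/1440 = 1/1440; (3j)²=7/165 [(4 2 4; 4 -1 -3)], sign=-1
I_A²/I_B² = (16/3465)/(7/165) = 16/147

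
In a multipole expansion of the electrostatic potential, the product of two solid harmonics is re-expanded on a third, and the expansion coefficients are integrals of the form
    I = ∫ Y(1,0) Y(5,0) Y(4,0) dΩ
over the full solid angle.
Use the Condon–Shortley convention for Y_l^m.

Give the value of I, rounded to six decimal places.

Checks pass: Σm=0; 10 even; l₃=4∈[4,6].
(2·1+1)(2·5+1)(2·4+1) = 297
Δ: 2! 0! 8! / 11! → 1/495
sum: t=1:−1/576 = -1/576
3j²(1 5 4; 0 0 0) = Δ·Π!·Σ² = 5/99  (sign -1)
(m-triple is (0,0,0) — same symbol as above.)
combine: 4πI² = 297·5/99·5/99 = 25/33
take √, sign +1: I = 0.24553200

0.245532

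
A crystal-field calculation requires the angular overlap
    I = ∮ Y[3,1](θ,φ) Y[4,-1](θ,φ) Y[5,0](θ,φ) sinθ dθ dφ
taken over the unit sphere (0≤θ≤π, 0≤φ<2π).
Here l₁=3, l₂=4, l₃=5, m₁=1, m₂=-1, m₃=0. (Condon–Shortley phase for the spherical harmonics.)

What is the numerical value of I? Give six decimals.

Checks pass: Σm=0; 12 even; l₃=5∈[1,7].
(2·3+1)(2·4+1)(2·5+1) = 693
Δ: 2! 4! 6! / 13! → 1/180180
sum: t=0:+1/576 t=1:−1/144 t=2:+1/576 = -1/288
3j²(3 4 5; 0 0 0) = Δ·Π!·Σ² = 20/1001  (sign +1)
sum: t=0:+1/288 t=1:−1/288 t=2:+1/5760 = 1/5760
3j²(3 4 5; 1 -1 0) = Δ·Π!·Σ² = 1/12012  (sign -1)
combine: 4πI² = 693·20/1001·1/12012 = 15/13013
take √, sign -1: I = -0.00957750

-0.009577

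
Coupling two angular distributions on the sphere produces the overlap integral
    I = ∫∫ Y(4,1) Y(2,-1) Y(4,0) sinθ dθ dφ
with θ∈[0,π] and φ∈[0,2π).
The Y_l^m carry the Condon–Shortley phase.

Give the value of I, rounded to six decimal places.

Rules hold: Σm=0, L=10 even, 2≤4≤6.
N = 9·5·9 = 405
Δ = 2!·6!·2!/11! = 1/13860
Racah Σ t=0..2: t=0:+1/192 t=1:−1/36 t=2:+1/192 = -5/288
⇒ 3j(4 2 4; 0 0 0)² = 20/693, sgn -1
Racah Σ t=0..1: t=0:+1/72 t=1:−1/96 = 1/288
⇒ 3j(4 2 4; 1 -1 0)² = 1/462, sgn +1
4πI² = N·(3j₀)²·(3jₘ)² = 150/5929
I = -1·√(0.0252994/4π) = -0.04486937

-0.044869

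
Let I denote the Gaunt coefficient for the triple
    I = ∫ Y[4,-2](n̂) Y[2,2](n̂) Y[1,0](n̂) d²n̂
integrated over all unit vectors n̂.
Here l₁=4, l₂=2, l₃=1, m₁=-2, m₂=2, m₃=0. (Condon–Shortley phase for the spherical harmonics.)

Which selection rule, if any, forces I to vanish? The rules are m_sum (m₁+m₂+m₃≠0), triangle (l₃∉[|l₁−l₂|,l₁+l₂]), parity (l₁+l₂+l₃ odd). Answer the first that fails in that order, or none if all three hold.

triangle

azimuthal sum: -2 + 2 + 0 = 0  ✓
2 ≤ 1 ≤ 6 (triangle on l)  ✗
L = 4 + 2 + 1 = 7 (odd)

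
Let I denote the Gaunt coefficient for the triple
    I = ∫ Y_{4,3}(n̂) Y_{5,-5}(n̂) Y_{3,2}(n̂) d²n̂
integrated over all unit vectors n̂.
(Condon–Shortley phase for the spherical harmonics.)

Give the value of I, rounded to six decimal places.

m-sum 0 ✓  L=12 even ✓  1≤3≤9 ✓
Π(2lᵢ+1) = 9×11×7 = 693
triangle coeff Δ(4,5,3) = 1/180180
Σ_t [2,4]: t=2:+1/576 t=3:−1/144 t=4:+1/576 = -1/288
(3j)²=20/1001 [(4 5 3; 0 0 0)], sign=+1
Σ_t [0,0]: t=0:+1/17280 = 1/17280
(3j)²=35/858 [(4 5 3; 3 -5 2)], sign=-1
⇒ 4πI² = 1050/1859
I = (-1)√(1050/1859/(4π)) = -0.21200691

-0.212007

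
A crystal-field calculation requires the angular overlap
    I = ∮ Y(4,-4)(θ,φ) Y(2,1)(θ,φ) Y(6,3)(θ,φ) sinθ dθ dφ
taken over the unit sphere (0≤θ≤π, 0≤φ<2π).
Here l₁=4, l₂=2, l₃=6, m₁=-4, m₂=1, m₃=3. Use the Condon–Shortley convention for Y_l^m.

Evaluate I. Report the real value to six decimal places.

m-sum 0 ✓  L=12 even ✓  2≤6≤6 ✓
Π(2lᵢ+1) = 9×5×13 = 585
triangle coeff Δ(4,2,6) = 1/6435
Σ_t [0,0]: t=0:+1/2304 = 1/2304
(3j)²=5/143 [(4 2 6; 0 0 0)], sign=+1
Σ_t [0,0]: t=0:+1/241920 = 1/241920
(3j)²=1/715 [(4 2 6; -4 1 3)], sign=-1
⇒ 4πI² = 45/1573
I = (-1)√(45/1573/(4π)) = -0.04771303

-0.047713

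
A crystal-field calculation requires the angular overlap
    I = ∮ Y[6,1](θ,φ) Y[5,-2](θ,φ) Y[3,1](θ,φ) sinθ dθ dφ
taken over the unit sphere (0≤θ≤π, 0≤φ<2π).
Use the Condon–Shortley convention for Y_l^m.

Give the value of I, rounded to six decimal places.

0.080575

Rules hold: Σm=0, L=14 even, 1≤3≤11.
N = 13·11·7 = 1001
Δ = 8!·4!·2!/15! = 1/675675
Racah Σ t=3..5: t=3:−1/8640 t=4:+1/2304 t=5:−1/8640 = 7/34560
⇒ 3j(6 5 3; 0 0 0)² = 7/429, sgn -1
Racah Σ t=1..3: t=1:−1/241920 t=2:+1/8640 t=3:−1/5760 = -1/16128
⇒ 3j(6 5 3; 1 -2 1)² = 5/1001, sgn -1
4πI² = N·(3j₀)²·(3jₘ)² = 35/429
I = +1·√(0.0815851/4π) = 0.08057502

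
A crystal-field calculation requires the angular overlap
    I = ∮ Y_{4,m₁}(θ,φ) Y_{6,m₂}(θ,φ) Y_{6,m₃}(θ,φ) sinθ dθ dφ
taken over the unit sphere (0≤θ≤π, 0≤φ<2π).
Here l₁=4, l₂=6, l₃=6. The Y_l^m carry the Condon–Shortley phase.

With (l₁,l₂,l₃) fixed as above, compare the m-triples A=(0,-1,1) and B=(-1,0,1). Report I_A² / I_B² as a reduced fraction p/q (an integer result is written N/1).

512/105

l's match ⇒ only the (l;m) 3-j factors differ between A and B.
A: triangle coeff Δ(4,6,6) = 1/15315300; Σ_t [0,4]: t=0:+1/414720 t=1:−1/20736 t=2:+1/11520 t=3:−1/51840 t=4:+1/2903040 = 1/45360; (3j)²=1024/153153 [(4 6 6; 0 -1 1)], sign=-1
B: triangle coeff Δ(4,6,6) = 1/15315300; Σ_t [1,4]: t=1:−1/103680 t=2:+1/13824 t=3:−1/17280 t=4:+1/207360 = 1/103680; (3j)²=10/7293 [(4 6 6; -1 0 1)], sign=-1
I_A²/I_B² = (1024/153153)/(10/7293) = 512/105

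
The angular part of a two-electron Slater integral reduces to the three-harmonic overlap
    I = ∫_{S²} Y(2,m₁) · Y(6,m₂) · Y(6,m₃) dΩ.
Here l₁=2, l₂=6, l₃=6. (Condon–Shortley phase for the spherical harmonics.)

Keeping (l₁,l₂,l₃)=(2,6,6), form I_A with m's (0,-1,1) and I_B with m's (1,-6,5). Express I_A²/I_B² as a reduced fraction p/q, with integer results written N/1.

l's match ⇒ only the (l;m) 3-j factors differ between A and B.
A: triangle coeff Δ(2,6,6) = 1/90090; Σ_t [0,2]: t=0:+1/57600 t=1:−1/17280 t=2:+1/120960 = -13/403200; (3j)²=13/770 [(2 6 6; 0 -1 1)], sign=+1
B: triangle coeff Δ(2,6,6) = 1/90090; Σ_t [0,0]: t=0:+1/7257600 = 1/7257600; (3j)²=11/455 [(2 6 6; 1 -6 5)], sign=-1
I_A²/I_B² = (13/770)/(11/455) = 169/242

169/242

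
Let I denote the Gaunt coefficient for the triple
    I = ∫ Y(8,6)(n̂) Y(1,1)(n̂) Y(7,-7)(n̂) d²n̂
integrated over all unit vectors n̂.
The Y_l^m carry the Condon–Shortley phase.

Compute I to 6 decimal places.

0.030597

m-sum 0 ✓  L=16 even ✓  7≤7≤9 ✓
Π(2lᵢ+1) = 17×3×15 = 765
triangle coeff Δ(8,1,7) = 1/2040
Σ_t [1,1]: t=1:−1/25401600 = -1/25401600
(3j)²=8/255 [(8 1 7; 0 0 0)], sign=+1
Σ_t [2,2]: t=2:+1/174356582400 = 1/174356582400
(3j)²=1/2040 [(8 1 7; 6 1 -7)], sign=+1
⇒ 4πI² = 1/85
I = (+1)√(1/85/(4π)) = 0.03059748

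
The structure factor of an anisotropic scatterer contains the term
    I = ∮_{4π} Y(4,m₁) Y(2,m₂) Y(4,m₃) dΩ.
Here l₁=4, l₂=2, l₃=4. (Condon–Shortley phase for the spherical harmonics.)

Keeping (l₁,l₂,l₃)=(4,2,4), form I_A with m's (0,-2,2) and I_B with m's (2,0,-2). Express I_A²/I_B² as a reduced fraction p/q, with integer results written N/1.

135/16

l's match ⇒ only the (l;m) 3-j factors differ between A and B.
A: triangle coeff Δ(4,2,4) = 1/13860; Σ_t [0,0]: t=0:+1/192 = 1/192; (3j)²=3/77 [(4 2 4; 0 -2 2)], sign=+1
B: triangle coeff Δ(4,2,4) = 1/13860; Σ_t [0,2]: t=0:+1/192 t=1:−1/120 t=2:+1/2880 = -1/360; (3j)²=16/3465 [(4 2 4; 2 0 -2)], sign=-1
I_A²/I_B² = (3/77)/(16/3465) = 135/16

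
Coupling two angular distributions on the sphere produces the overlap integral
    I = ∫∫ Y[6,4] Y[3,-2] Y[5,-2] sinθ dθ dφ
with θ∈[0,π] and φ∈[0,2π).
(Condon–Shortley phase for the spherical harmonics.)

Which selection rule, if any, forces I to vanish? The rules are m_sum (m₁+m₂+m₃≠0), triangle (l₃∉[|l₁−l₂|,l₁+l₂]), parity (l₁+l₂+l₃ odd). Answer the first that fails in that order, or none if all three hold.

none

m₁+m₂+m₃ = 4 − 2 − 2 = 0  ✓
triangle: |6−3|=3 ≤ l₃=5 ≤ 6+3=9  ✓
parity: l₁+l₂+l₃ = 14 is even  ✓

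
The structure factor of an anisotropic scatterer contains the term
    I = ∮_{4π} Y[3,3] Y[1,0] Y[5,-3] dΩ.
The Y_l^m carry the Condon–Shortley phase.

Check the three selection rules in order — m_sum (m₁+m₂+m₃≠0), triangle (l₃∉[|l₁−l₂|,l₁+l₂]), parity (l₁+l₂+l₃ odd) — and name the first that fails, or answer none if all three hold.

m₁+m₂+m₃ = 3 + 0 − 3 = 0  ✓
triangle: |3−1|=2 ≤ l₃=5 ≤ 3+1=4  ✗
parity: l₁+l₂+l₃ = 9 is odd

triangle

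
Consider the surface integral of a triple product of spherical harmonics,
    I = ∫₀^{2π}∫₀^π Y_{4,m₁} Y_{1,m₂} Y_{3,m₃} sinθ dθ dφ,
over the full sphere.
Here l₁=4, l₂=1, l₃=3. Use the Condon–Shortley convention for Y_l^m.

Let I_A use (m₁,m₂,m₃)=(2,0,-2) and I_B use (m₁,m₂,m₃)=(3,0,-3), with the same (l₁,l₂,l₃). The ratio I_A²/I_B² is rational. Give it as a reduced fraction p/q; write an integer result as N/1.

l's match ⇒ only the (l;m) 3-j factors differ between A and B.
A: triangle coeff Δ(4,1,3) = 1/252; Σ_t [1,1]: t=1:−1/120 = -1/120; (3j)²=1/21 [(4 1 3; 2 0 -2)], sign=+1
B: triangle coeff Δ(4,1,3) = 1/252; Σ_t [1,1]: t=1:−1/720 = -1/720; (3j)²=1/36 [(4 1 3; 3 0 -3)], sign=-1
I_A²/I_B² = (1/21)/(1/36) = 12/7

12/7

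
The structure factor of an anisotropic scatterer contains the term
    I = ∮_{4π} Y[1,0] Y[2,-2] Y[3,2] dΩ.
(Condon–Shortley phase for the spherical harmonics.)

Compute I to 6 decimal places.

0.184674

Checks pass: Σm=0; 6 even; l₃=3∈[1,3].
(2·1+1)(2·2+1)(2·3+1) = 105
Δ: 0! 2! 4! / 7! → 1/105
sum: t=0:+1/4 = 1/4
3j²(1 2 3; 0 0 0) = Δ·Π!·Σ² = 3/35  (sign -1)
sum: t=0:+1/24 = 1/24
3j²(1 2 3; 0 -2 2) = Δ·Π!·Σ² = 1/21  (sign -1)
combine: 4πI² = 105·3/35·1/21 = 3/7
take √, sign +1: I = 0.18467439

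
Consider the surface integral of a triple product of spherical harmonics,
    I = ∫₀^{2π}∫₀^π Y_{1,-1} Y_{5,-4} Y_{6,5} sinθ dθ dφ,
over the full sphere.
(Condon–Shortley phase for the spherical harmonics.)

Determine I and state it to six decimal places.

-0.303018

m-sum 0 ✓  L=12 even ✓  4≤6≤6 ✓
Π(2lᵢ+1) = 3×11×13 = 429
triangle coeff Δ(1,5,6) = 1/858
Σ_t [0,0]: t=0:+1/14400 = 1/14400
(3j)²=6/143 [(1 5 6; 0 0 0)], sign=+1
Σ_t [0,0]: t=0:+1/725760 = 1/725760
(3j)²=5/78 [(1 5 6; -1 -4 5)], sign=-1
⇒ 4πI² = 15/13
I = (-1)√(15/13/(4π)) = -0.30301841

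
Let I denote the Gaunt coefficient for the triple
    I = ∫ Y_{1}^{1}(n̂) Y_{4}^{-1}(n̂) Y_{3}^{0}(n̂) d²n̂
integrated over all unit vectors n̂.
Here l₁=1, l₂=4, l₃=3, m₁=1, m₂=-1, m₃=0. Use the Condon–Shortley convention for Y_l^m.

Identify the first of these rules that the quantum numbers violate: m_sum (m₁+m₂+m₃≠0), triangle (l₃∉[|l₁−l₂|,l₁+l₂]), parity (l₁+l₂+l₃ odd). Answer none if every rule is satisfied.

none

azimuthal sum: 1 − 1 + 0 = 0  ✓
3 ≤ 3 ≤ 5 (triangle on l)  ✓
L = 1 + 4 + 3 = 8 (even)  ✓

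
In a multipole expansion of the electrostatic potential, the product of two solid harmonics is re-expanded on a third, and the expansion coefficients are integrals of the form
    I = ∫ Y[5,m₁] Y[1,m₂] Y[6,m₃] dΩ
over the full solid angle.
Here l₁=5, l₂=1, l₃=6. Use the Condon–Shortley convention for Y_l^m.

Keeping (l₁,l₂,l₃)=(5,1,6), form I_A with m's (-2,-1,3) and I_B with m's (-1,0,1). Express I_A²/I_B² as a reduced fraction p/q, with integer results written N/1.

Shared (l₁,l₂,l₃)=(5,1,6): N and (l;000)² cancel in I_A²/I_B².
A: Δ = 0!·10!·2!/13! = 1/858; Racah Σ t=0..0: t=0:+1/60480 = 1/60480; ⇒ 3j(5 1 6; -2 -1 3)² = 6/143, sgn -1
B: Δ = 0!·10!·2!/13! = 1/858; Racah Σ t=0..0: t=0:+1/17280 = 1/17280; ⇒ 3j(5 1 6; -1 0 1)² = 35/858, sgn -1
I_A²/I_B² = (6/143)/(35/858) = 36/35

36/35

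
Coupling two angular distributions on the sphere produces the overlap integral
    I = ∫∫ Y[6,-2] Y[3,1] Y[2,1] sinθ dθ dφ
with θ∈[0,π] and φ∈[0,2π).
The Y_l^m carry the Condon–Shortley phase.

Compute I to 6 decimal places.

l₃=2 ∉ [3,9] — triangle fails ⇒ I = 0

0.000000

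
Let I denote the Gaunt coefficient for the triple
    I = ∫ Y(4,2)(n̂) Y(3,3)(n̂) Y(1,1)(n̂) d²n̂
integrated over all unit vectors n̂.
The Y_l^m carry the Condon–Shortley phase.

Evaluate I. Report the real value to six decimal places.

0.000000

m-sum = 2 + 3 + 1 = 6 ≠ 0 ⇒ I = 0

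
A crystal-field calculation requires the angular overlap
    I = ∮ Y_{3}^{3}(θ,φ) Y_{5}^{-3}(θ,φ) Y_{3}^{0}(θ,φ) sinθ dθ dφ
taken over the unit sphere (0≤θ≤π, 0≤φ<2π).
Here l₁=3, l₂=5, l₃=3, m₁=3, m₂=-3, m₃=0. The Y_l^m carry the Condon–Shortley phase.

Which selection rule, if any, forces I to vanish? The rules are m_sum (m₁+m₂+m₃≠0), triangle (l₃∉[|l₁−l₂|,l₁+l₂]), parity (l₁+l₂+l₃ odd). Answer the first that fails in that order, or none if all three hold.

parity

azimuthal sum: 3 − 3 + 0 = 0  ✓
2 ≤ 3 ≤ 8 (triangle on l)  ✓
L = 3 + 5 + 3 = 11 (odd)  ✗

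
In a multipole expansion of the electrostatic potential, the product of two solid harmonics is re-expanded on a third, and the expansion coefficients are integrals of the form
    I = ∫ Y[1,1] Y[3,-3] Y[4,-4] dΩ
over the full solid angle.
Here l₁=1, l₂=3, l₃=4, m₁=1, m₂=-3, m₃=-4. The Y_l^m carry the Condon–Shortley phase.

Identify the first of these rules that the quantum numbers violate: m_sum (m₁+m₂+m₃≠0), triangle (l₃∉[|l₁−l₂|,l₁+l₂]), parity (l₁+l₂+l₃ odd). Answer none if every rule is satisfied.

m_sum

m₁+m₂+m₃ = 1 − 3 − 4 = -6  ✗
triangle: |1−3|=2 ≤ l₃=4 ≤ 1+3=4
parity: l₁+l₂+l₃ = 8 is even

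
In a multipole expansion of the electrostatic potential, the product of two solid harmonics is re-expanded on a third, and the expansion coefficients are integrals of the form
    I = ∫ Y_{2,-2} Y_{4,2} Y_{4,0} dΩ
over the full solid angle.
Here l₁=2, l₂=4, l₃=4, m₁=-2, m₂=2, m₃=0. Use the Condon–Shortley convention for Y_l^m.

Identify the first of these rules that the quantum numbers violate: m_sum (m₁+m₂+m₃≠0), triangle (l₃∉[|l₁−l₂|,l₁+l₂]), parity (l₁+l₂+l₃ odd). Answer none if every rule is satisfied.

azimuthal sum: -2 + 2 + 0 = 0  ✓
2 ≤ 4 ≤ 6 (triangle on l)  ✓
L = 2 + 4 + 4 = 10 (even)  ✓

none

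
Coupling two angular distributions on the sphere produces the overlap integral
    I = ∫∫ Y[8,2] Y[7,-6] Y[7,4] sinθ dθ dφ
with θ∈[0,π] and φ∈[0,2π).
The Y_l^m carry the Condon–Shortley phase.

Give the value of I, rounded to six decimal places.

Rules hold: Σm=0, L=22 even, 1≤7≤15.
N = 17·15·15 = 3825
Δ = 8!·8!·6!/23! = 1/22086194130
Racah Σ t=1..7: t=1:−1/18289152000 t=2:+1/248832000 t=3:−1/24883200 t=4:+1/11943936 t=5:−1/24883200 t=6:+1/248832000 t=7:−1/18289152000 = 11/975421440
⇒ 3j(8 7 7; 0 0 0)² = 1750/289731, sgn -1
Racah Σ t=0..1: t=0:+1/6967296000 t=1:−1/2612736000 = -1/4180377600
⇒ 3j(8 7 7; 2 -6 4)² = 75/7429, sgn +1
4πI² = N·(3j₀)²·(3jₘ)² = 9843750/42204149
I = -1·√(0.233241/4π) = -0.13623785

-0.136238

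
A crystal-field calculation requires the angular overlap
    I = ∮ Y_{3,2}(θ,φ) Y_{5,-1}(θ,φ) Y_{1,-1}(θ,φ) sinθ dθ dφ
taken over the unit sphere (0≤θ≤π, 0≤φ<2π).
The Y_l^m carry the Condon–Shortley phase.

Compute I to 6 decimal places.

triangle: need 2≤l₃≤8, have 1; I=0

0.000000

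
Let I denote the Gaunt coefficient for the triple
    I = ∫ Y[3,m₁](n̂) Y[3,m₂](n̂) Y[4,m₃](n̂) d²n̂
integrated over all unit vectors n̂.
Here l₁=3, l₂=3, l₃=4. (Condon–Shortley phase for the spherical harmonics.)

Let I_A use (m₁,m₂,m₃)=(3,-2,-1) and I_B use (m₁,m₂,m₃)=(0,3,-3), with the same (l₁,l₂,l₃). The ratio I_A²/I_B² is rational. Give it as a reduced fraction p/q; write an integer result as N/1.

Same 3,3,4: normalisation and zero-m 3j drop out of the ratio.
A: Δ: 2! 4! 4! / 11! → 1/34650; sum: t=0:+1/288 = 1/288; 3j²(3 3 4; 3 -2 -1) = Δ·Π!·Σ² = 5/231  (sign -1)
B: Δ: 2! 4! 4! / 11! → 1/34650; sum: t=2:+1/288 = 1/288; 3j²(3 3 4; 0 3 -3) = Δ·Π!·Σ² = 1/22  (sign -1)
I_A²/I_B² = (5/231)/(1/22) = 10/21

10/21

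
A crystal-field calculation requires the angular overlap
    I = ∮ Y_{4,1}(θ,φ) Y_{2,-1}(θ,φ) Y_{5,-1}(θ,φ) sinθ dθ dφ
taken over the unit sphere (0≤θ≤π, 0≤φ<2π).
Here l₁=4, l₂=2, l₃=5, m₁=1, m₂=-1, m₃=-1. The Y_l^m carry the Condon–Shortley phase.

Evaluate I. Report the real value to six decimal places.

Σmᵢ = -1 ≠ 0, so the φ-integral vanishes; I = 0

0.000000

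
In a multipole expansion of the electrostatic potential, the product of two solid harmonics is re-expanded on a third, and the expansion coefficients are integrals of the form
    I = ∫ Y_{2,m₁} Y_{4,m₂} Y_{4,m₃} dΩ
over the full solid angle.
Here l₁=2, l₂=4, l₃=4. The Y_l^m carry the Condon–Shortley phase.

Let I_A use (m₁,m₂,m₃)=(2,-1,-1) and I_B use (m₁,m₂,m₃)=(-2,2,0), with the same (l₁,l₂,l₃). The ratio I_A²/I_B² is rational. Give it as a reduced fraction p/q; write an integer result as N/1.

Same 2,4,4: normalisation and zero-m 3j drop out of the ratio.
A: Δ: 2! 2! 6! / 11! → 1/13860; sum: t=0:+1/144 = 1/144; 3j²(2 4 4; 2 -1 -1) = Δ·Π!·Σ² = 10/231  (sign -1)
B: Δ: 2! 2! 6! / 11! → 1/13860; sum: t=2:+1/192 = 1/192; 3j²(2 4 4; -2 2 0) = Δ·Π!·Σ² = 3/77  (sign +1)
I_A²/I_B² = (10/231)/(3/77) = 10/9

10/9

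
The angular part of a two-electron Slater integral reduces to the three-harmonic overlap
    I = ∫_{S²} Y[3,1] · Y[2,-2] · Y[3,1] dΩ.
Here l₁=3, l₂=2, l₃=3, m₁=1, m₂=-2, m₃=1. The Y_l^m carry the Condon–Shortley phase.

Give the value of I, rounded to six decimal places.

Rules hold: Σm=0, L=8 even, 1≤3≤5.
N = 7·5·7 = 245
Δ = 2!·4!·2!/9! = 1/3780
Racah Σ t=0..2: t=0:+1/24 t=1:−1/4 t=2:+1/24 = -1/6
⇒ 3j(3 2 3; 0 0 0)² = 4/105, sgn +1
Racah Σ t=0..0: t=0:+1/16 = 1/16
⇒ 3j(3 2 3; 1 -2 1)² = 2/35, sgn +1
4πI² = N·(3j₀)²·(3jₘ)² = 8/15
I = +1·√(0.533333/4π) = 0.20601291

0.206013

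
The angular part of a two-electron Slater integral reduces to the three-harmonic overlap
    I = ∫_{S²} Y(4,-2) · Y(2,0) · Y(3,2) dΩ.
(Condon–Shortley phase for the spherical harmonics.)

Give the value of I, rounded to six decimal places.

Σlᵢ=9 odd — θ-integrand is odd under cosθ→−cosθ; I=0

0.000000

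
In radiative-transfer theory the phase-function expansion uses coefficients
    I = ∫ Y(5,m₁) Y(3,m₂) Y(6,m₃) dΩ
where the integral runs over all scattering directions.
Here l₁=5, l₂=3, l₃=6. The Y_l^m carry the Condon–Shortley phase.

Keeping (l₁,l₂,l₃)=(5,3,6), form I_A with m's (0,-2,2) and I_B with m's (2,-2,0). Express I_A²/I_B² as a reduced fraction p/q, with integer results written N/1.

2/9

Same 5,3,6: normalisation and zero-m 3j drop out of the ratio.
A: Δ: 2! 8! 4! / 15! → 1/675675; sum: t=0:+1/8640 t=1:−1/13824 = 1/23040; 3j²(5 3 6; 0 -2 2) = Δ·Π!·Σ² = 2/429  (sign +1)
B: Δ: 2! 8! 4! / 15! → 1/675675; sum: t=0:+1/8640 t=1:−1/34560 = 1/11520; 3j²(5 3 6; 2 -2 0) = Δ·Π!·Σ² = 3/143  (sign +1)
I_A²/I_B² = (2/429)/(3/143) = 2/9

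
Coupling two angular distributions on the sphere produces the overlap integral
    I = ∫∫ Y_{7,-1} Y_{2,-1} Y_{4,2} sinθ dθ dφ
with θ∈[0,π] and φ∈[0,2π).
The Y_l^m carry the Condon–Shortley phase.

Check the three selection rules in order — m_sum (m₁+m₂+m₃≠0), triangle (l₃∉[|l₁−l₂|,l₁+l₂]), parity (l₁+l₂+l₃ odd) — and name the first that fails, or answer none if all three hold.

triangle

azimuthal sum: -1 − 1 + 2 = 0  ✓
5 ≤ 4 ≤ 9 (triangle on l)  ✗
L = 7 + 2 + 4 = 13 (odd)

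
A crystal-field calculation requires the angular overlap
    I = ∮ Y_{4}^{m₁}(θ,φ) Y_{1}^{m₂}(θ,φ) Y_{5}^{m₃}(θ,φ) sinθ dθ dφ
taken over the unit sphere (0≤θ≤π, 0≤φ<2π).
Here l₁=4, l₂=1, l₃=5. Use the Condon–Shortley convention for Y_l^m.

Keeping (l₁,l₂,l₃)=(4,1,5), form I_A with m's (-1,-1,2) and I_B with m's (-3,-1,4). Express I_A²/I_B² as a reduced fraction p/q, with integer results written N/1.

7/12

l's match ⇒ only the (l;m) 3-j factors differ between A and B.
A: triangle coeff Δ(4,1,5) = 1/495; Σ_t [0,0]: t=0:+1/1440 = 1/1440; (3j)²=7/165 [(4 1 5; -1 -1 2)], sign=-1
B: triangle coeff Δ(4,1,5) = 1/495; Σ_t [0,0]: t=0:+1/10080 = 1/10080; (3j)²=4/55 [(4 1 5; -3 -1 4)], sign=-1
I_A²/I_B² = (7/165)/(4/55) = 7/12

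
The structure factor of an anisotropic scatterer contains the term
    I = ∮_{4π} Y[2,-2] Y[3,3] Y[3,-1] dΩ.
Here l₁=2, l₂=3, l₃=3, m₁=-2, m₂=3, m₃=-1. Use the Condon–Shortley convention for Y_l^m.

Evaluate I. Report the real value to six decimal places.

m-sum 0 ✓  L=8 even ✓  1≤3≤5 ✓
Π(2lᵢ+1) = 5×7×7 = 245
triangle coeff Δ(2,3,3) = 1/3780
Σ_t [0,2]: t=0:+1/24 t=1:−1/4 t=2:+1/24 = -1/6
(3j)²=4/105 [(2 3 3; 0 0 0)], sign=+1
Σ_t [2,2]: t=2:+1/96 = 1/96
(3j)²=1/42 [(2 3 3; -2 3 -1)], sign=+1
⇒ 4πI² = 2/9
I = (+1)√(2/9/(4π)) = 0.13298076

0.132981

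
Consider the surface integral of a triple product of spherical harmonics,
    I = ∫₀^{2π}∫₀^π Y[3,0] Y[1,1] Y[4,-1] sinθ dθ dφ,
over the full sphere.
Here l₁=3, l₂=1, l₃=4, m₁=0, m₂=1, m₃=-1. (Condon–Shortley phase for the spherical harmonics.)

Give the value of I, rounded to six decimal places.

Rules hold: Σm=0, L=8 even, 2≤4≤4.
N = 7·3·9 = 189
Δ = 0!·6!·2!/9! = 1/252
Racah Σ t=0..0: t=0:+1/36 = 1/36
⇒ 3j(3 1 4; 0 0 0)² = 4/63, sgn +1
Racah Σ t=0..0: t=0:+1/72 = 1/72
⇒ 3j(3 1 4; 0 1 -1)² = 5/126, sgn -1
4πI² = N·(3j₀)²·(3jₘ)² = 10/21
I = -1·√(0.47619/4π) = -0.19466390

-0.194664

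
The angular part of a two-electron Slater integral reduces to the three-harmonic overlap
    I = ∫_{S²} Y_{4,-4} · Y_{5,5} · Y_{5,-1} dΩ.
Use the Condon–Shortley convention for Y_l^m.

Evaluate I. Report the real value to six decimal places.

Rules hold: Σm=0, L=14 even, 1≤5≤9.
N = 9·11·11 = 1089
Δ = 4!·4!·6!/15! = 1/3153150
Racah Σ t=0..4: t=0:+1/69120 t=1:−1/1728 t=2:+1/576 t=3:−1/1728 t=4:+1/69120 = 7/11520
⇒ 3j(4 5 5; 0 0 0)² = 2/143, sgn -1
Racah Σ t=4..4: t=4:+1/414720 = 1/414720
⇒ 3j(4 5 5; -4 5 -1)² = 2/429, sgn +1
4πI² = N·(3j₀)²·(3jₘ)² = 12/169
I = -1·√(0.0710059/4π) = -0.07516962

-0.075170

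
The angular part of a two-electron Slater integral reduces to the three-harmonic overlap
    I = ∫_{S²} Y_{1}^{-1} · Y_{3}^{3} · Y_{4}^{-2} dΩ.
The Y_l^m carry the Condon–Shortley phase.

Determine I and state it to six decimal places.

Rules hold: Σm=0, L=8 even, 2≤4≤4.
N = 3·7·9 = 189
Δ = 0!·2!·6!/9! = 1/252
Racah Σ t=0..0: t=0:+1/36 = 1/36
⇒ 3j(1 3 4; 0 0 0)² = 4/63, sgn +1
Racah Σ t=0..0: t=0:+1/1440 = 1/1440
⇒ 3j(1 3 4; -1 3 -2)² = 1/252, sgn +1
4πI² = N·(3j₀)²·(3jₘ)² = 1/21
I = +1·√(0.047619/4π) = 0.06155813

0.061558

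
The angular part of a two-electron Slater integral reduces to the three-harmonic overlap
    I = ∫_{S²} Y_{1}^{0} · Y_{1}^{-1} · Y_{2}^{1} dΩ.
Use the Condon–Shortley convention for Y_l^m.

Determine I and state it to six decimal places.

-0.218510

Rules hold: Σm=0, L=4 even, 0≤2≤2.
N = 3·3·5 = 45
Δ = 0!·2!·2!/5! = 1/30
Racah Σ t=0..0: t=0:+1/1 = 1/1
⇒ 3j(1 1 2; 0 0 0)² = 2/15, sgn +1
Racah Σ t=0..0: t=0:+1/2 = 1/2
⇒ 3j(1 1 2; 0 -1 1)² = 1/10, sgn -1
4πI² = N·(3j₀)²·(3jₘ)² = 3/5
I = -1·√(0.6/4π) = -0.21850969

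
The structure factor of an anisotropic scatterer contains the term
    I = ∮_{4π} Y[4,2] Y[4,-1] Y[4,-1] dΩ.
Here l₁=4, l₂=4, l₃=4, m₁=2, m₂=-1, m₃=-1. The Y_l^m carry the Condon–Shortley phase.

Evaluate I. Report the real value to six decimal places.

0.144370

m-sum 0 ✓  L=12 even ✓  0≤4≤8 ✓
Π(2lᵢ+1) = 9×9×9 = 729
triangle coeff Δ(4,4,4) = 1/450450
Σ_t [0,4]: t=0:+1/13824 t=1:−1/216 t=2:+1/64 t=3:−1/216 t=4:+1/13824 = 5/768
(3j)²=18/1001 [(4 4 4; 0 0 0)], sign=+1
Σ_t [0,2]: t=0:+1/576 t=1:−1/144 t=2:+1/576 = -1/288
(3j)²=20/1001 [(4 4 4; 2 -1 -1)], sign=+1
⇒ 4πI² = 262440/1002001
I = (+1)√(262440/1002001/(4π)) = 0.14436968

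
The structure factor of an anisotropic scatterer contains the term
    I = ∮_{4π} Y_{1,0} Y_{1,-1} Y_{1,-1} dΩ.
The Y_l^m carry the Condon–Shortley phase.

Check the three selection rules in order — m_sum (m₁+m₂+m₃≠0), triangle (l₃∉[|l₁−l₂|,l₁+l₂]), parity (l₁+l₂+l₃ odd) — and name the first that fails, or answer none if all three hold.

m_sum

m₁+m₂+m₃ = 0 − 1 − 1 = -2  ✗
triangle: |1−1|=0 ≤ l₃=1 ≤ 1+1=2
parity: l₁+l₂+l₃ = 3 is odd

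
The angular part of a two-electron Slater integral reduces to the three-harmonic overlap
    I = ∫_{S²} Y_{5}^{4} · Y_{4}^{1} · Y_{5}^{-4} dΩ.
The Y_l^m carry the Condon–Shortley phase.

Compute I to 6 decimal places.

0.000000

Σmᵢ = 1 ≠ 0, so the φ-integral vanishes; I = 0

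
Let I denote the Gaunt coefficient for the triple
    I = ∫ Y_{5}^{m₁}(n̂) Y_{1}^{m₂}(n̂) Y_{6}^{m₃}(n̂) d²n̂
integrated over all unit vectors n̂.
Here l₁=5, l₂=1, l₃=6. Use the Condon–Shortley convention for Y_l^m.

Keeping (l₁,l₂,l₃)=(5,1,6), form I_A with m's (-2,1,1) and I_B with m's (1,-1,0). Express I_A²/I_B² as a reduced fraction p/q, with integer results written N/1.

2/3

Same 5,1,6: normalisation and zero-m 3j drop out of the ratio.
A: Δ: 0! 10! 2! / 13! → 1/858; sum: t=0:+1/60480 = 1/60480; 3j²(5 1 6; -2 1 1) = Δ·Π!·Σ² = 5/429  (sign -1)
B: Δ: 0! 10! 2! / 13! → 1/858; sum: t=0:+1/34560 = 1/34560; 3j²(5 1 6; 1 -1 0) = Δ·Π!·Σ² = 5/286  (sign +1)
I_A²/I_B² = (5/429)/(5/286) = 2/3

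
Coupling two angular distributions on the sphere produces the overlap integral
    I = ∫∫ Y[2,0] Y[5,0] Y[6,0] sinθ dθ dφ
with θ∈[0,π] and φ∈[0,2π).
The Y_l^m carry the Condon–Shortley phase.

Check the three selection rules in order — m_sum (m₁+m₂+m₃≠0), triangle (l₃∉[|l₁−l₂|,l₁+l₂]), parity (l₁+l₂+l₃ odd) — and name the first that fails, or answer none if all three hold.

m₁+m₂+m₃ = 0 + 0 + 0 = 0  ✓
triangle: |2−5|=3 ≤ l₃=6 ≤ 2+5=7  ✓
parity: l₁+l₂+l₃ = 13 is odd  ✗

parity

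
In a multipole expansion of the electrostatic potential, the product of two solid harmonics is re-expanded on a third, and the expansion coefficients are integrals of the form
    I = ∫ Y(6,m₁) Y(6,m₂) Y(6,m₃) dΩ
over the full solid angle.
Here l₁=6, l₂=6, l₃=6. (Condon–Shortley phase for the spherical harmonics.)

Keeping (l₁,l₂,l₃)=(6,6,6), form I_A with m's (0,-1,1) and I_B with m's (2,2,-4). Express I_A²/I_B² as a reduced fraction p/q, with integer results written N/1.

25/126

Same 6,6,6: normalisation and zero-m 3j drop out of the ratio.
A: Δ: 6! 6! 6! / 19! → 1/325909584; sum: t=0:+1/62208000 t=1:−1/691200 t=2:+1/82944 t=3:−1/62208 t=4:+1/276480 t=5:−1/10368000 = -1/518400; 3j²(6 6 6; 0 -1 1) = Δ·Π!·Σ² = 100/46189  (sign +1)
B: Δ: 6! 6! 6! / 19! → 1/325909584; sum: t=2:+1/1658880 t=3:−1/518400 t=4:+1/1658880 = -1/1382400; 3j²(6 6 6; 2 2 -4) = Δ·Π!·Σ² = 504/46189  (sign -1)
I_A²/I_B² = (100/46189)/(504/46189) = 25/126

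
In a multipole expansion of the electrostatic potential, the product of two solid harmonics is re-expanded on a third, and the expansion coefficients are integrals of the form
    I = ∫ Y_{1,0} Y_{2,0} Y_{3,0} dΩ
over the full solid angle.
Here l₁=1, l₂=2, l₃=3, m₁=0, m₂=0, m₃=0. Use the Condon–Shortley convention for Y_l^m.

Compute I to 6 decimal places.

0.247767

Rules hold: Σm=0, L=6 even, 1≤3≤3.
N = 3·5·7 = 105
Δ = 0!·2!·4!/7! = 1/105
Racah Σ t=0..0: t=0:+1/4 = 1/4
⇒ 3j(1 2 3; 0 0 0)² = 3/35, sgn -1
(m-triple is (0,0,0) — same symbol as above.)
4πI² = N·(3j₀)²·(3jₘ)² = 27/35
I = +1·√(0.771429/4π) = 0.24776670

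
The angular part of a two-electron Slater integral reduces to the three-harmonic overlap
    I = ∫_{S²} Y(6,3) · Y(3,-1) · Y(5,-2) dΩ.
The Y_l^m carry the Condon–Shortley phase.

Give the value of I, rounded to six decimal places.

Rules hold: Σm=0, L=14 even, 3≤5≤9.
N = 13·7·11 = 1001
Δ = 4!·8!·2!/15! = 1/675675
Racah Σ t=1..3: t=1:−1/8640 t=2:+1/2304 t=3:−1/8640 = 7/34560
⇒ 3j(6 3 5; 0 0 0)² = 7/429, sgn -1
Racah Σ t=0..2: t=0:+1/34560 t=1:−1/8640 t=2:+1/40320 = -1/16128
⇒ 3j(6 3 5; 3 -1 -2)² = 18/1001, sgn +1
4πI² = N·(3j₀)²·(3jₘ)² = 42/143
I = -1·√(0.293706/4π) = -0.15288036

-0.152880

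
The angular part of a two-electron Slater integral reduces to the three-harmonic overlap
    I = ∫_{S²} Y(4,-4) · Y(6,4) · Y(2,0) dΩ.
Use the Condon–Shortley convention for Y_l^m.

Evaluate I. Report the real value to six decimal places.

0.106690

Rules hold: Σm=0, L=12 even, 2≤2≤10.
N = 9·13·5 = 585
Δ = 8!·0!·4!/13! = 1/6435
Racah Σ t=4..4: t=4:+1/2304 = 1/2304
⇒ 3j(4 6 2; 0 0 0)² = 5/143, sgn +1
Racah Σ t=8..8: t=8:+1/161280 = 1/161280
⇒ 3j(4 6 2; -4 4 0)² = 1/143, sgn +1
4πI² = N·(3j₀)²·(3jₘ)² = 225/1573
I = +1·√(0.143039/4π) = 0.10668957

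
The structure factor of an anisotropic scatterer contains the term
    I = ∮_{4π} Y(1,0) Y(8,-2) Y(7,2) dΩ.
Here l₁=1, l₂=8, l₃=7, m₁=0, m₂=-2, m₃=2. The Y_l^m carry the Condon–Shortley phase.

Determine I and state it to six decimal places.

0.237007

Rules hold: Σm=0, L=16 even, 7≤7≤9.
N = 3·17·15 = 765
Δ = 2!·0!·14!/17! = 1/2040
Racah Σ t=1..1: t=1:−1/25401600 = -1/25401600
⇒ 3j(1 8 7; 0 0 0)² = 8/255, sgn +1
Racah Σ t=1..1: t=1:−1/43545600 = -1/43545600
⇒ 3j(1 8 7; 0 -2 2)² = 1/34, sgn +1
4πI² = N·(3j₀)²·(3jₘ)² = 12/17
I = +1·√(0.705882/4π) = 0.23700703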